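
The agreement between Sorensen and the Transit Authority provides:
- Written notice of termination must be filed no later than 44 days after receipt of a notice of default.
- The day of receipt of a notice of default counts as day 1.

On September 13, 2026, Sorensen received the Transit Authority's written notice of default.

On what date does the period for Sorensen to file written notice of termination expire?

Counting September 13, 2026 as day 1, day 44 is October 26, 2026.

October 26, 2026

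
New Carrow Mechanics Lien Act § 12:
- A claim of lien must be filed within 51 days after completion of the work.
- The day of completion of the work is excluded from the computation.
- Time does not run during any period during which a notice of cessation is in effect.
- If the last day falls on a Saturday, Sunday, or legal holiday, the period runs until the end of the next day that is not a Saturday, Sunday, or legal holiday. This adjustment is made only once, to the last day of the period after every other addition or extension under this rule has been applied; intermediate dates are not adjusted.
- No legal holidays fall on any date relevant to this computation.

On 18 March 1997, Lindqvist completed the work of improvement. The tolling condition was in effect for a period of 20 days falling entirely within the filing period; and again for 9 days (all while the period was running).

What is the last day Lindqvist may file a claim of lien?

June 6, 1997

51 days after 18 March 1997 is May 8, 1997.
Tolling adds 20 days: May 8, 1997 + 20 days = May 28, 1997.
Tolling adds 9 days: May 28, 1997 + 9 days = June 6, 1997.
June 6, 1997 is a Friday and not a legal holiday, so no extension applies.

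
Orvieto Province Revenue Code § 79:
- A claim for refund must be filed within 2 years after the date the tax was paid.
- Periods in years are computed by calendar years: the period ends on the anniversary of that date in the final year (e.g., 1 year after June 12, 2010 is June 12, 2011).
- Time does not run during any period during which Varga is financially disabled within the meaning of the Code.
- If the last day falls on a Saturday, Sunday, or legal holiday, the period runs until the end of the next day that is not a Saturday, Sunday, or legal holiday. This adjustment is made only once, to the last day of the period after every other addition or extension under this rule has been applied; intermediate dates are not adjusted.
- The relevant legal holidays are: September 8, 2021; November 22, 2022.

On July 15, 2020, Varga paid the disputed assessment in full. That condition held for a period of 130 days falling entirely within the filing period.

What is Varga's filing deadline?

November 23, 2022

2 years after July 15, 2020 is July 15, 2022.
Tolling adds 130 days: July 15, 2022 + 130 days = November 22, 2022.
November 22, 2022 is a listed holiday. The next qualifying day is November 23, 2022.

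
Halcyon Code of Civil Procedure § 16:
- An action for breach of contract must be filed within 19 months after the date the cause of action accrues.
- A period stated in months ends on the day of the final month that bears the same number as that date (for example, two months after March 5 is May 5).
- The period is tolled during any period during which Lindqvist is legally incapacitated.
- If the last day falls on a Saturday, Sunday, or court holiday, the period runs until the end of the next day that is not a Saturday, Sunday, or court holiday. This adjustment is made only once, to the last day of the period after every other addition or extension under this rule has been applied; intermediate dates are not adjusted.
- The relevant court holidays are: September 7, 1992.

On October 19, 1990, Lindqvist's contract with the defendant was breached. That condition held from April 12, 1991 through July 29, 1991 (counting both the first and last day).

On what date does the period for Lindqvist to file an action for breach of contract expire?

19 months after October 19, 1990 is May 19, 1992.
From April 12, 1991 through July 29, 1991 inclusive is 109 days; tolling adds 109 days: May 19, 1992 + 109 days = September 5, 1992.
September 5, 1992 is Saturday; September 6, 1992 is Sunday; September 7, 1992 is a listed holiday. The next qualifying day is September 8, 1992.

September 8, 1992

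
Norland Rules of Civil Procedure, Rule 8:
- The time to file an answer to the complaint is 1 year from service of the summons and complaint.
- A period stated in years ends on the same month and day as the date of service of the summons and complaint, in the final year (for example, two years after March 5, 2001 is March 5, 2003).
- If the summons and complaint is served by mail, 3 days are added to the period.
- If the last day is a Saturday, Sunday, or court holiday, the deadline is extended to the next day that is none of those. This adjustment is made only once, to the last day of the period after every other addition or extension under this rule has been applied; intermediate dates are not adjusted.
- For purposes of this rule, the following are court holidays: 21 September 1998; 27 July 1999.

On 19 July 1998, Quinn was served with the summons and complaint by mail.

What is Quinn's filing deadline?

1 year after 19 July 1998 is July 19, 1999.
Service was by mail, adding 3 days: July 19, 1999 + 3 days = July 22, 1999.
July 22, 1999 is a Thursday and not a court holiday, so no extension applies.

July 22, 1999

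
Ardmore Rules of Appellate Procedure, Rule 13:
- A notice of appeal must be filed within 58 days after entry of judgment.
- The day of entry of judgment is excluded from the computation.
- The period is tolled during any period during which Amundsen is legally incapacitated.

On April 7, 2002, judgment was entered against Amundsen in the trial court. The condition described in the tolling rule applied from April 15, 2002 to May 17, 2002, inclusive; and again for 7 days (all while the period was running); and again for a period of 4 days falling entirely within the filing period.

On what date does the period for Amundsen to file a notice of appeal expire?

58 days after April 7, 2002 is June 4, 2002.
From April 15, 2002 through May 17, 2002 inclusive is 33 days; tolling adds 33 days: June 4, 2002 + 33 days = July 7, 2002.
Tolling adds 7 days: July 7, 2002 + 7 days = July 14, 2002.
Tolling adds 4 days: July 14, 2002 + 4 days = July 18, 2002.

July 18, 2002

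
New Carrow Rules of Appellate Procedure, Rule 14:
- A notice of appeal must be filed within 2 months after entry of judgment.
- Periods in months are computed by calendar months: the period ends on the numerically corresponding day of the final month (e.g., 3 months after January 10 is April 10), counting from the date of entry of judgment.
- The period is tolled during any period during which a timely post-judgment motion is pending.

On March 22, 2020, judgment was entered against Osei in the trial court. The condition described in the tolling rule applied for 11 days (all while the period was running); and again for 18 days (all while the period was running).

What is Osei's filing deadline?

2 months after March 22, 2020 is May 22, 2020.
Tolling adds 11 days: May 22, 2020 + 11 days = June 2, 2020.
Tolling adds 18 days: June 2, 2020 + 18 days = June 20, 2020.

June 20, 2020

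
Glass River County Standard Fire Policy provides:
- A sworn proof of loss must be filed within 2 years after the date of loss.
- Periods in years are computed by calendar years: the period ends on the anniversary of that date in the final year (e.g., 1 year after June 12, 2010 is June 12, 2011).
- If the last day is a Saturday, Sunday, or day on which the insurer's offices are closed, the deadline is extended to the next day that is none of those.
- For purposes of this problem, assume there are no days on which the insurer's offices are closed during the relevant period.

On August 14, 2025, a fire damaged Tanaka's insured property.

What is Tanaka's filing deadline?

2 years after August 14, 2025 is August 14, 2027.
August 14, 2027 is Saturday; August 15, 2027 is Sunday. The next qualifying day is August 16, 2027.

August 16, 2027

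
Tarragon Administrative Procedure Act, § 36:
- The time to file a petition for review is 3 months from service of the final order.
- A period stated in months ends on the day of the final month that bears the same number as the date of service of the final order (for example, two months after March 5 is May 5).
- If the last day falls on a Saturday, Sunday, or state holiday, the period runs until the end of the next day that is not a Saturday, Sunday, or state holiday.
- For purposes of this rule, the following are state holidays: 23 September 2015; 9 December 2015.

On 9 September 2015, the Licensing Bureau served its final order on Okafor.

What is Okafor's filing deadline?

3 months after 9 September 2015 is December 9, 2015.
December 9, 2015 is a listed holiday. The next qualifying day is December 10, 2015.

December 10, 2015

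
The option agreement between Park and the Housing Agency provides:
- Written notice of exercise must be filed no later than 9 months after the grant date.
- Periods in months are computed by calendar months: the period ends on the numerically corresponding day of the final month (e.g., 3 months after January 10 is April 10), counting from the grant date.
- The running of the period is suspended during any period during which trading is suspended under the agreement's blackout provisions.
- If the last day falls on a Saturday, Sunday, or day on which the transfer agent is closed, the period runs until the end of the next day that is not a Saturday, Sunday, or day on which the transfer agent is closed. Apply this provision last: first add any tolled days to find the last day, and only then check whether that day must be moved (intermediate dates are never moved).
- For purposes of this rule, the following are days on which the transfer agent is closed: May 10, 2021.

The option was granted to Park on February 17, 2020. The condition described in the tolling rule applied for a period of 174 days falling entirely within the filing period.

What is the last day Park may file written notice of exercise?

9 months after February 17, 2020 is November 17, 2020.
Tolling adds 174 days: November 17, 2020 + 174 days = May 10, 2021.
May 10, 2021 is a listed holiday. The next qualifying day is May 11, 2021.

May 11, 2021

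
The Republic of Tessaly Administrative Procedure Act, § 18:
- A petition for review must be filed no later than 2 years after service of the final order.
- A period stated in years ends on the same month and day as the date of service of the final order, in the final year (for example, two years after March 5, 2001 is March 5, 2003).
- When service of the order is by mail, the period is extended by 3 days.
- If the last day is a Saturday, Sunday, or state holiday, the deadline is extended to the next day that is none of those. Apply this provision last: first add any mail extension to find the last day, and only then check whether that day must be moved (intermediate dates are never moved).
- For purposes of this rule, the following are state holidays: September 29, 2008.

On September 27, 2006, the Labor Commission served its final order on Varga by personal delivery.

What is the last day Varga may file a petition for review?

September 30, 2008

2 years after September 27, 2006 is September 27, 2008.
Service was not by mail, so no mail extension applies.
September 27, 2008 is Saturday; September 28, 2008 is Sunday; September 29, 2008 is a listed holiday. The next qualifying day is September 30, 2008.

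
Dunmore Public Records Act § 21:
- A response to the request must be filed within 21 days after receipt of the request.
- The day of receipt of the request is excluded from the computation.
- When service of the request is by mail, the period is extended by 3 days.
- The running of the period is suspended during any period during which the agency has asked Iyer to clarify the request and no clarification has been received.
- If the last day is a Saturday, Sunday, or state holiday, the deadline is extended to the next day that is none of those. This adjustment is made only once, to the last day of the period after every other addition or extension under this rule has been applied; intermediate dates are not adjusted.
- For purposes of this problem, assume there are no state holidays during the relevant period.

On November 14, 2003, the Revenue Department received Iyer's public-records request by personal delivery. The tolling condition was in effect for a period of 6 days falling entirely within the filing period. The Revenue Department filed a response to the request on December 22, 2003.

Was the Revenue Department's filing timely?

No

21 days after November 14, 2003 is December 5, 2003.
Service was not by mail, so no mail extension applies.
Tolling adds 6 days: December 5, 2003 + 6 days = December 11, 2003.
December 11, 2003 is a Thursday and not a state holiday, so no extension applies.
The deadline is December 11, 2003; the filing on December 22, 2003 is after that date.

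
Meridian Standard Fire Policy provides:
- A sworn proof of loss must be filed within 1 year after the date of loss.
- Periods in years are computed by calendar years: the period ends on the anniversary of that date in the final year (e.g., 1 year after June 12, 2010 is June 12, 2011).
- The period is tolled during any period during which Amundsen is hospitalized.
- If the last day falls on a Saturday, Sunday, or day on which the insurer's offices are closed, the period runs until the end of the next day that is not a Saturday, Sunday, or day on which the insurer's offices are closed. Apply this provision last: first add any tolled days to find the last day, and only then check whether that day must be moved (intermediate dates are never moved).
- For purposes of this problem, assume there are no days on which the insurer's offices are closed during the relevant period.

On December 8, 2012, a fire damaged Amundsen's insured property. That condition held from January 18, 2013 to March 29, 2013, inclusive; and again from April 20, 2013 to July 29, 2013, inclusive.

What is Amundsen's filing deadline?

1 year after December 8, 2012 is December 8, 2013.
From January 18, 2013 through March 29, 2013 inclusive is 71 days; tolling adds 71 days: December 8, 2013 + 71 days = February 17, 2014.
From April 20, 2013 through July 29, 2013 inclusive is 101 days; tolling adds 101 days: February 17, 2014 + 101 days = May 29, 2014.
May 29, 2014 is a Thursday and not a day on which the insurer's offices are closed, so no extension applies.

May 29, 2014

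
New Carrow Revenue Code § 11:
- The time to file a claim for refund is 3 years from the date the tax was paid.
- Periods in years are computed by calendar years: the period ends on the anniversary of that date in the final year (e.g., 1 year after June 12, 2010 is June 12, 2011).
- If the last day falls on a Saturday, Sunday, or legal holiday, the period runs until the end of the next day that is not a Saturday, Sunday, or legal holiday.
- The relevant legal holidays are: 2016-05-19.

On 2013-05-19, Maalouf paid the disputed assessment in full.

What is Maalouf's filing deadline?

3 years after 2013-05-19 is May 19, 2016.
May 19, 2016 is a listed holiday. The next qualifying day is May 20, 2016.

May 20, 2016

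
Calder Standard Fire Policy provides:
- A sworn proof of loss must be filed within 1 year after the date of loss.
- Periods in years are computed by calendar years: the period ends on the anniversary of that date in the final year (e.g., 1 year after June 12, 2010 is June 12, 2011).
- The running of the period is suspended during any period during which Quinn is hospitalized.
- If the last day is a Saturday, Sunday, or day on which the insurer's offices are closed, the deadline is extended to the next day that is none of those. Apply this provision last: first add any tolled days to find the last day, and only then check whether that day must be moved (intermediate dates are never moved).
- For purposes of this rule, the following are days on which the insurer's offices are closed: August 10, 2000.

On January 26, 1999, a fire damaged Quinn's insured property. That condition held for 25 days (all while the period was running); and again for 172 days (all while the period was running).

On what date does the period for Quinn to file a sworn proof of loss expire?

1 year after January 26, 1999 is January 26, 2000.
Tolling adds 25 days: January 26, 2000 + 25 days = February 20, 2000.
Tolling adds 172 days: February 20, 2000 + 172 days = August 10, 2000.
August 10, 2000 is a listed holiday. The next qualifying day is August 11, 2000.

August 11, 2000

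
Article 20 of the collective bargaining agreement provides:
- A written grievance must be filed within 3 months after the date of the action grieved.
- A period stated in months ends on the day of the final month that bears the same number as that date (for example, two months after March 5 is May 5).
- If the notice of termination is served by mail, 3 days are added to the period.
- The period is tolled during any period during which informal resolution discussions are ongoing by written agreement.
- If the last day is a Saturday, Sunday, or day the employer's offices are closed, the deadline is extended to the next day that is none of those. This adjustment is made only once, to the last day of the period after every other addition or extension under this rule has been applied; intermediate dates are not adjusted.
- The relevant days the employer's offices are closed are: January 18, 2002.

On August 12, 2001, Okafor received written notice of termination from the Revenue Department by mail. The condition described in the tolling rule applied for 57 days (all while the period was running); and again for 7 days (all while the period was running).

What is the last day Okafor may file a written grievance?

3 months after August 12, 2001 is November 12, 2001.
Service was by mail, adding 3 days: November 12, 2001 + 3 days = November 15, 2001.
Tolling adds 57 days: November 15, 2001 + 57 days = January 11, 2002.
Tolling adds 7 days: January 11, 2002 + 7 days = January 18, 2002.
January 18, 2002 is a listed holiday; January 19, 2002 is Saturday; January 20, 2002 is Sunday. The next qualifying day is January 21, 2002.

January 21, 2002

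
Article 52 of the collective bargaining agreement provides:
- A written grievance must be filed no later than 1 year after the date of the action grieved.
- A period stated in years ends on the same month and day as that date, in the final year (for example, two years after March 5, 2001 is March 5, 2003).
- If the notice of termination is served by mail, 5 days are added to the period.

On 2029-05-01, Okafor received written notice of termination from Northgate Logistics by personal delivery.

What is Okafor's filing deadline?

May 1, 2030

1 year after 2029-05-01 is May 1, 2030.
Service was not by mail, so no mail extension applies.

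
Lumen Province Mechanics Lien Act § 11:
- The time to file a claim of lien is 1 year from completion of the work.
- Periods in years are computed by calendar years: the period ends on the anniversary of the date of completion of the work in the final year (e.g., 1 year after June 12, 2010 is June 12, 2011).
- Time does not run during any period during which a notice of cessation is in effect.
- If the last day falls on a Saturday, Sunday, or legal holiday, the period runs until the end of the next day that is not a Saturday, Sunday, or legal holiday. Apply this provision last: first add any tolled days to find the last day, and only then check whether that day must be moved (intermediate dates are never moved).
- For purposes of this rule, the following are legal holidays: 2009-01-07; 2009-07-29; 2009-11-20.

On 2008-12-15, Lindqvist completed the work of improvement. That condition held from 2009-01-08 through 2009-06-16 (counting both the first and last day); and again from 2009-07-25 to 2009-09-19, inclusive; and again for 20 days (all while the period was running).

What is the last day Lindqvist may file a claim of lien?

1 year after 2008-12-15 is December 15, 2009.
From January 8, 2009 through June 16, 2009 inclusive is 160 days; tolling adds 160 days: December 15, 2009 + 160 days = May 24, 2010.
From July 25, 2009 through September 19, 2009 inclusive is 57 days; tolling adds 57 days: May 24, 2010 + 57 days = July 20, 2010.
Tolling adds 20 days: July 20, 2010 + 20 days = August 9, 2010.
August 9, 2010 is a Monday and not a legal holiday, so no extension applies.

August 9, 2010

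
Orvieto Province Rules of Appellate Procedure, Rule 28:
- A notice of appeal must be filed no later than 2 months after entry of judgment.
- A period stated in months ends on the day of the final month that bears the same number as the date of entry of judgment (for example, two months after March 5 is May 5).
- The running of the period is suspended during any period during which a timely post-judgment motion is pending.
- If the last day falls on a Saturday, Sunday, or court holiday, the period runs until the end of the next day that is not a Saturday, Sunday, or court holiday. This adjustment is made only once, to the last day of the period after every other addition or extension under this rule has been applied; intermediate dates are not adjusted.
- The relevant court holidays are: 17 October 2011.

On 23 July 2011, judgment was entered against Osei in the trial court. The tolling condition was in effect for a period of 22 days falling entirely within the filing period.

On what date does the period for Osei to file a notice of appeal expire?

October 18, 2011

2 months after 23 July 2011 is September 23, 2011.
Tolling adds 22 days: September 23, 2011 + 22 days = October 15, 2011.
October 15, 2011 is Saturday; October 16, 2011 is Sunday; October 17, 2011 is a listed holiday. The next qualifying day is October 18, 2011.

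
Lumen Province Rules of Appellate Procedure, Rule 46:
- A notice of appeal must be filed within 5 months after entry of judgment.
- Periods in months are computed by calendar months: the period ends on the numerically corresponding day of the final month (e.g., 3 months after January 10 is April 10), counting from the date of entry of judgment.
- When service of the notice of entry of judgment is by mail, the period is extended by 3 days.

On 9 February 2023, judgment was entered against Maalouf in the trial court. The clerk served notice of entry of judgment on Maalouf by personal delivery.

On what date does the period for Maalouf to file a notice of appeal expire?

5 months after 9 February 2023 is July 9, 2023.
Service was not by mail, so no mail extension applies.

July 9, 2023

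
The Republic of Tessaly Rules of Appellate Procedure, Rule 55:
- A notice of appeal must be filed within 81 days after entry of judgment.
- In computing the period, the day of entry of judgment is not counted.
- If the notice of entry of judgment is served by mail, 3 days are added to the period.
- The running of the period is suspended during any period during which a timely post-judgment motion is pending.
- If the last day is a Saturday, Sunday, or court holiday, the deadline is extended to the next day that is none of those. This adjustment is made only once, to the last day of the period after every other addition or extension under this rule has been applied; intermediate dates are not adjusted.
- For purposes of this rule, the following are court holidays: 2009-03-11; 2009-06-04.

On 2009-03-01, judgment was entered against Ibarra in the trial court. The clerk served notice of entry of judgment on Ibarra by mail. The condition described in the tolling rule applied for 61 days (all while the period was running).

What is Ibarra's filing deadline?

81 days after 2009-03-01 is May 21, 2009.
Service was by mail, adding 3 days: May 21, 2009 + 3 days = May 24, 2009.
Tolling adds 61 days: May 24, 2009 + 61 days = July 24, 2009.
July 24, 2009 is a Friday and not a court holiday, so no extension applies.

July 24, 2009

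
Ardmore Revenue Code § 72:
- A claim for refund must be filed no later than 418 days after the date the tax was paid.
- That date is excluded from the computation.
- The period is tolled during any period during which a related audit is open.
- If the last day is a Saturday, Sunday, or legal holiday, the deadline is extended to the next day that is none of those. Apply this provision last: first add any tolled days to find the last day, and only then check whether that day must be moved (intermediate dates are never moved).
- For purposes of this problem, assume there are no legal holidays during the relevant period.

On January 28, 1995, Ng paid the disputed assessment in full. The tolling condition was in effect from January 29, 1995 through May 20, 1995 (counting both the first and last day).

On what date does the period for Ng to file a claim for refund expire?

418 days after January 28, 1995 is March 21, 1996.
From January 29, 1995 through May 20, 1995 inclusive is 112 days; tolling adds 112 days: March 21, 1996 + 112 days = July 11, 1996.
July 11, 1996 is a Thursday and not a legal holiday, so no extension applies.

July 11, 1996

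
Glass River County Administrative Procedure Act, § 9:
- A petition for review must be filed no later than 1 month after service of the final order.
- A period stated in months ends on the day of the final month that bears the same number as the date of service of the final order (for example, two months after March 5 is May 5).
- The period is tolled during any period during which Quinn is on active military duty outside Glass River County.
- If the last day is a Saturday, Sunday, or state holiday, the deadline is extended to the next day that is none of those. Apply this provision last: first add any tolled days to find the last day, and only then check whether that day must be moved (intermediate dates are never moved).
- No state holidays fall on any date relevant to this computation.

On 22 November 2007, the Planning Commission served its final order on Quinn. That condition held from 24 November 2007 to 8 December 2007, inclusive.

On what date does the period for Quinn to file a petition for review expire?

1 month after 22 November 2007 is December 22, 2007.
From November 24, 2007 through December 8, 2007 inclusive is 15 days; tolling adds 15 days: December 22, 2007 + 15 days = January 6, 2008.
January 6, 2008 is Sunday. The next qualifying day is January 7, 2008.

January 7, 2008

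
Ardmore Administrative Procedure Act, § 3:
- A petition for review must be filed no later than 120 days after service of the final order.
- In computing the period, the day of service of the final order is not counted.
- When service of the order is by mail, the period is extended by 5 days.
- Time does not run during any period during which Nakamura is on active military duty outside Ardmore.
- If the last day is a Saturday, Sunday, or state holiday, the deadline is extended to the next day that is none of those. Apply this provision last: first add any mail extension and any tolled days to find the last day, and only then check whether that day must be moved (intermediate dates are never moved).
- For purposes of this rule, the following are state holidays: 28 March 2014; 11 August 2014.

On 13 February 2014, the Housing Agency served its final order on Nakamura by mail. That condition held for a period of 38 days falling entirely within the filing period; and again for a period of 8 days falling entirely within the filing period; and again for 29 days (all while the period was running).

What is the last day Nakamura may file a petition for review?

120 days after 13 February 2014 is June 13, 2014.
Service was by mail, adding 5 days: June 13, 2014 + 5 days = June 18, 2014.
Tolling adds 38 days: June 18, 2014 + 38 days = July 26, 2014.
Tolling adds 8 days: July 26, 2014 + 8 days = August 3, 2014.
Tolling adds 29 days: August 3, 2014 + 29 days = September 1, 2014.
September 1, 2014 is a Monday and not a state holiday, so no extension applies.

September 1, 2014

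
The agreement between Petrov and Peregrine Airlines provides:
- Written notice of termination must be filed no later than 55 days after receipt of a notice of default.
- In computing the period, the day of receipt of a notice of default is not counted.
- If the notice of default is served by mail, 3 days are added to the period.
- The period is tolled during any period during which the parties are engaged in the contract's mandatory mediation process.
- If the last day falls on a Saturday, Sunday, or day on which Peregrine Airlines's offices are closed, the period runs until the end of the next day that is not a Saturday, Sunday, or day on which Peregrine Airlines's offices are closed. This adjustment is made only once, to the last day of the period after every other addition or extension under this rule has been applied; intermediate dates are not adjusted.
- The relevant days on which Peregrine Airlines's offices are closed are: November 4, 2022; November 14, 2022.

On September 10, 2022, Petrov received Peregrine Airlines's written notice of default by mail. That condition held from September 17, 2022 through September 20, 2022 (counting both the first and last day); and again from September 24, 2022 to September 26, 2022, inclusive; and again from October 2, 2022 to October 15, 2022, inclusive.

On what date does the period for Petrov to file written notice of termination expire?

55 days after September 10, 2022 is November 4, 2022.
Service was by mail, adding 3 days: November 4, 2022 + 3 days = November 7, 2022.
From September 17, 2022 through September 20, 2022 inclusive is 4 days; tolling adds 4 days: November 7, 2022 + 4 days = November 11, 2022.
From September 24, 2022 through September 26, 2022 inclusive is 3 days; tolling adds 3 days: November 11, 2022 + 3 days = November 14, 2022.
From October 2, 2022 through October 15, 2022 inclusive is 14 days; tolling adds 14 days: November 14, 2022 + 14 days = November 28, 2022.
November 28, 2022 is a Monday and not a day on which Peregrine Airlines's offices are closed, so no extension applies.

November 28, 2022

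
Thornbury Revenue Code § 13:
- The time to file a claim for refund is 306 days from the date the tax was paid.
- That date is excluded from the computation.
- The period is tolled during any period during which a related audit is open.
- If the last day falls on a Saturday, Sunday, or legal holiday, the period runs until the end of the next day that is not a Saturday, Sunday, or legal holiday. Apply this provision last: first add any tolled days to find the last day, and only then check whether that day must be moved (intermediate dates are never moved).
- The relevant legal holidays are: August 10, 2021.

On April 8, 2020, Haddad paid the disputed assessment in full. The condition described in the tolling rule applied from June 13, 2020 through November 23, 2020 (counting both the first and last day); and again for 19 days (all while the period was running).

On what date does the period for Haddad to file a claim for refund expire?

306 days after April 8, 2020 is February 8, 2021.
From June 13, 2020 through November 23, 2020 inclusive is 164 days; tolling adds 164 days: February 8, 2021 + 164 days = July 22, 2021.
Tolling adds 19 days: July 22, 2021 + 19 days = August 10, 2021.
August 10, 2021 is a listed holiday. The next qualifying day is August 11, 2021.

August 11, 2021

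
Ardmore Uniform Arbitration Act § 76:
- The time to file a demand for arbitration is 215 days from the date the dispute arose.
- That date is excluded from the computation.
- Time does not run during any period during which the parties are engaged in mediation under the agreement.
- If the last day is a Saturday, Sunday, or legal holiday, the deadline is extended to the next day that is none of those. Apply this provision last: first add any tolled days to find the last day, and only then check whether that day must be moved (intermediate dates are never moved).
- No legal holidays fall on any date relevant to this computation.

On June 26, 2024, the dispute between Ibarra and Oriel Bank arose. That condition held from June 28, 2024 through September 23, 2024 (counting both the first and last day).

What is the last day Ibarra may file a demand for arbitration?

April 25, 2025

215 days after June 26, 2024 is January 27, 2025.
From June 28, 2024 through September 23, 2024 inclusive is 88 days; tolling adds 88 days: January 27, 2025 + 88 days = April 25, 2025.
April 25, 2025 is a Friday and not a legal holiday, so no extension applies.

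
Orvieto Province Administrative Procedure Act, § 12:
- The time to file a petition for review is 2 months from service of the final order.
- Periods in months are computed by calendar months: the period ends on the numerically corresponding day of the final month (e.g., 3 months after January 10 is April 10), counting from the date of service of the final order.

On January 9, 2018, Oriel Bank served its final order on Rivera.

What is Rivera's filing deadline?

March 9, 2018

2 months after January 9, 2018 is March 9, 2018.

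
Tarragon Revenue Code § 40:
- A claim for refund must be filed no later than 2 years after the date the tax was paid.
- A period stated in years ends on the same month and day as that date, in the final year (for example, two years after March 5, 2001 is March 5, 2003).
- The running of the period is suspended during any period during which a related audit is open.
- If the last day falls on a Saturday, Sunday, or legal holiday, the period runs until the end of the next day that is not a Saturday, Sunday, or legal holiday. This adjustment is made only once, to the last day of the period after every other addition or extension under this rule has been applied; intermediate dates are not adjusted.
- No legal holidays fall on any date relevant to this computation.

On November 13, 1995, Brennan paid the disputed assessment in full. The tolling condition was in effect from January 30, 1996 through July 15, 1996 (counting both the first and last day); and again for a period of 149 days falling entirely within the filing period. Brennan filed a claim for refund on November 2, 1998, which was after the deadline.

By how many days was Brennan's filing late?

2 years after November 13, 1995 is November 13, 1997.
From January 30, 1996 through July 15, 1996 inclusive is 168 days; tolling adds 168 days: November 13, 1997 + 168 days = April 30, 1998.
Tolling adds 149 days: April 30, 1998 + 149 days = September 26, 1998.
September 26, 1998 is Saturday; September 27, 1998 is Sunday. The next qualifying day is September 28, 1998.
The deadline is September 28, 1998; from September 28, 1998 to November 2, 1998 is 35 days.

35 days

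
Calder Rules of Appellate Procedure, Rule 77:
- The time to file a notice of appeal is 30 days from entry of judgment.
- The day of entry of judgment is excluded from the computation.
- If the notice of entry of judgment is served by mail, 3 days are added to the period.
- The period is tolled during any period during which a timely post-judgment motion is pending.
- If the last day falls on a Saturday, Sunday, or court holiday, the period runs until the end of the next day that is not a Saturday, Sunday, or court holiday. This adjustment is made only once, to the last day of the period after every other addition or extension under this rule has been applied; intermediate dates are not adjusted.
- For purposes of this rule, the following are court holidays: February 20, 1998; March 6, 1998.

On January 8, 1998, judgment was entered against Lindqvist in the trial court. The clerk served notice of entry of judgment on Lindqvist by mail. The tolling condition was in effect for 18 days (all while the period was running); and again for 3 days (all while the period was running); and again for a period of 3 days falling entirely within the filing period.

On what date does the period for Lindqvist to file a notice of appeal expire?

March 9, 1998

30 days after January 8, 1998 is February 7, 1998.
Service was by mail, adding 3 days: February 7, 1998 + 3 days = February 10, 1998.
Tolling adds 18 days: February 10, 1998 + 18 days = February 28, 1998.
Tolling adds 3 days: February 28, 1998 + 3 days = March 3, 1998.
Tolling adds 3 days: March 3, 1998 + 3 days = March 6, 1998.
March 6, 1998 is a listed holiday; March 7, 1998 is Saturday; March 8, 1998 is Sunday. The next qualifying day is March 9, 1998.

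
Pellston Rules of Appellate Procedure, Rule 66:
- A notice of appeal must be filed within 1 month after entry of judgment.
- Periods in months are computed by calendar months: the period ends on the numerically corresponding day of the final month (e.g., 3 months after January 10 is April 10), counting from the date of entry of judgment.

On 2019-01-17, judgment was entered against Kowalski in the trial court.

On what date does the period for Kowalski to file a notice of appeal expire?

1 month after 2019-01-17 is February 17, 2019.

February 17, 2019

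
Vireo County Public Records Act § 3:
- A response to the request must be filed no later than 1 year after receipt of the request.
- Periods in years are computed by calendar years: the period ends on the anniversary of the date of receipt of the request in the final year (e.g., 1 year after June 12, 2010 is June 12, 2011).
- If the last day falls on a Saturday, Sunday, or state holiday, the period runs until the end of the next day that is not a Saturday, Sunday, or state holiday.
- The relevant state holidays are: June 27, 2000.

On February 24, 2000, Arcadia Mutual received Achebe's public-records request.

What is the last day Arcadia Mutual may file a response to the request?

February 26, 2001

1 year after February 24, 2000 is February 24, 2001.
February 24, 2001 is Saturday; February 25, 2001 is Sunday. The next qualifying day is February 26, 2001.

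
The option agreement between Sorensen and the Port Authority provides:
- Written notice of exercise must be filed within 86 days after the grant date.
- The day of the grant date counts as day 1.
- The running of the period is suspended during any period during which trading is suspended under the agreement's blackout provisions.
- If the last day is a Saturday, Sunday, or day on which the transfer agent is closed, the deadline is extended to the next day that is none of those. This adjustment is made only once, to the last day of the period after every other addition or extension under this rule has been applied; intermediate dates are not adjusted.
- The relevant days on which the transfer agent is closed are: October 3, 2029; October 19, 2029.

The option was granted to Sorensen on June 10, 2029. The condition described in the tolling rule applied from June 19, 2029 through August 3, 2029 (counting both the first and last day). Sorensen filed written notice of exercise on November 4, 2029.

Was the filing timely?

No

Counting June 10, 2029 as day 1, day 86 is September 3, 2029.
From June 19, 2029 through August 3, 2029 inclusive is 46 days; tolling adds 46 days: September 3, 2029 + 46 days = October 19, 2029.
October 19, 2029 is a listed holiday; October 20, 2029 is Saturday; October 21, 2029 is Sunday. The next qualifying day is October 22, 2029.
The deadline is October 22, 2029; the filing on November 4, 2029 is after that date.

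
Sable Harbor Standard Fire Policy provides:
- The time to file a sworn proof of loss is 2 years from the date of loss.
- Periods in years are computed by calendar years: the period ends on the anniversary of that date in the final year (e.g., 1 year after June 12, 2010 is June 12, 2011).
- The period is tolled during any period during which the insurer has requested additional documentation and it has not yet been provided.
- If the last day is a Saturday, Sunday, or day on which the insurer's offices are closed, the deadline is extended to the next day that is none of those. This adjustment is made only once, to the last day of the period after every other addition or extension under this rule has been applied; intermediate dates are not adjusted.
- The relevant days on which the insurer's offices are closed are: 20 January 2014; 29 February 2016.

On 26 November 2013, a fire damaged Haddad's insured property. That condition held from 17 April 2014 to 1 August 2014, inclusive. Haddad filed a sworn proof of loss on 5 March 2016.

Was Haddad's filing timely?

2 years after 26 November 2013 is November 26, 2015.
From April 17, 2014 through August 1, 2014 inclusive is 107 days; tolling adds 107 days: November 26, 2015 + 107 days = March 12, 2016.
March 12, 2016 is Saturday; March 13, 2016 is Sunday. The next qualifying day is March 14, 2016.
The deadline is March 14, 2016; the filing on March 5, 2016 is on or before that date.

Yes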